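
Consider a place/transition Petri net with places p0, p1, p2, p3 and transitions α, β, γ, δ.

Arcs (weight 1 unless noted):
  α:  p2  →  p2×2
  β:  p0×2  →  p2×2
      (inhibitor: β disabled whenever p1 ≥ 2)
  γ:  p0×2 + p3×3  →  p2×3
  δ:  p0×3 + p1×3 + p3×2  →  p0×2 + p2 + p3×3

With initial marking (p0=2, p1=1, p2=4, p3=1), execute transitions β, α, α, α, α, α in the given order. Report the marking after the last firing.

(p0=0, p1=1, p2=11, p3=1)

step 1: fire β:  (p0=2, p1=1, p2=4, p3=1) → (p0=0, p1=1, p2=6, p3=1)
step 2: fire α:  (p0=0, p1=1, p2=6, p3=1) → (p0=0, p1=1, p2=7, p3=1)
step 3: fire α:  (p0=0, p1=1, p2=7, p3=1) → (p0=0, p1=1, p2=8, p3=1)
step 4: fire α:  (p0=0, p1=1, p2=8, p3=1) → (p0=0, p1=1, p2=9, p3=1)
step 5: fire α:  (p0=0, p1=1, p2=9, p3=1) → (p0=0, p1=1, p2=10, p3=1)
step 6: fire α:  (p0=0, p1=1, p2=10, p3=1) → (p0=0, p1=1, p2=11, p3=1)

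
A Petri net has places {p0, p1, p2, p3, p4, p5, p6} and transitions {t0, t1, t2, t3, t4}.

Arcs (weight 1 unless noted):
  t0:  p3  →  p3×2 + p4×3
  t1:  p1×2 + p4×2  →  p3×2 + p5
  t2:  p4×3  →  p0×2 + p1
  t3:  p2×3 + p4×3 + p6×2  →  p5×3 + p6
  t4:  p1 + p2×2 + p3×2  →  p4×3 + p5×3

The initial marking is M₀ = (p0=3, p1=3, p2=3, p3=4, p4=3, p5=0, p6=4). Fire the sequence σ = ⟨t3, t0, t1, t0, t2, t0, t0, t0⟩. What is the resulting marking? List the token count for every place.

step 1: fire t3:  (p0=3, p1=3, p2=3, p3=4, p4=3, p5=0, p6=4) → (p0=3, p1=3, p2=0, p3=4, p4=0, p5=3, p6=3)
step 2: fire t0:  (p0=3, p1=3, p2=0, p3=4, p4=0, p5=3, p6=3) → (p0=3, p1=3, p2=0, p3=5, p4=3, p5=3, p6=3)
step 3: fire t1:  (p0=3, p1=3, p2=0, p3=5, p4=3, p5=3, p6=3) → (p0=3, p1=1, p2=0, p3=7, p4=1, p5=4, p6=3)
step 4: fire t0:  (p0=3, p1=1, p2=0, p3=7, p4=1, p5=4, p6=3) → (p0=3, p1=1, p2=0, p3=8, p4=4, p5=4, p6=3)
step 5: fire t2:  (p0=3, p1=1, p2=0, p3=8, p4=4, p5=4, p6=3) → (p0=5, p1=2, p2=0, p3=8, p4=1, p5=4, p6=3)
step 6: fire t0:  (p0=5, p1=2, p2=0, p3=8, p4=1, p5=4, p6=3) → (p0=5, p1=2, p2=0, p3=9, p4=4, p5=4, p6=3)
step 7: fire t0:  (p0=5, p1=2, p2=0, p3=9, p4=4, p5=4, p6=3) → (p0=5, p1=2, p2=0, p3=10, p4=7, p5=4, p6=3)
step 8: fire t0:  (p0=5, p1=2, p2=0, p3=10, p4=7, p5=4, p6=3) → (p0=5, p1=2, p2=0, p3=11, p4=10, p5=4, p6=3)

(p0=5, p1=2, p2=0, p3=11, p4=10, p5=4, p6=3)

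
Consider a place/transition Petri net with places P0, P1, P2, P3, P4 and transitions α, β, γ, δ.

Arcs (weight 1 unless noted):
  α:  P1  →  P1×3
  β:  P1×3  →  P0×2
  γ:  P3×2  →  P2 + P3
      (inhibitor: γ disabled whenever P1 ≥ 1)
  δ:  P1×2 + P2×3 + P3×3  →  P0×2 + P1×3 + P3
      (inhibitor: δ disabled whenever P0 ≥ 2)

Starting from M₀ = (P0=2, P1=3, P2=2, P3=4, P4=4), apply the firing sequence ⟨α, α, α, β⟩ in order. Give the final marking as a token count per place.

step 1: fire α:  (P0=2, P1=3, P2=2, P3=4, P4=4) → (P0=2, P1=5, P2=2, P3=4, P4=4)
step 2: fire α:  (P0=2, P1=5, P2=2, P3=4, P4=4) → (P0=2, P1=7, P2=2, P3=4, P4=4)
step 3: fire α:  (P0=2, P1=7, P2=2, P3=4, P4=4) → (P0=2, P1=9, P2=2, P3=4, P4=4)
step 4: fire β:  (P0=2, P1=9, P2=2, P3=4, P4=4) → (P0=4, P1=6, P2=2, P3=4, P4=4)

(P0=4, P1=6, P2=2, P3=4, P4=4)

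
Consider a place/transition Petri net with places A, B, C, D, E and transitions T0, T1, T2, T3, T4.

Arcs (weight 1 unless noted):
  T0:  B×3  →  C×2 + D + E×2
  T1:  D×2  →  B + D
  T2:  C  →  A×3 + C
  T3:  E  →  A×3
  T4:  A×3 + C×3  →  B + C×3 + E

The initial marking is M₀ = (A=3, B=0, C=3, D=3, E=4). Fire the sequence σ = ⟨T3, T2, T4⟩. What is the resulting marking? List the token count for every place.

step 1: fire T3:  (A=3, B=0, C=3, D=3, E=4) → (A=6, B=0, C=3, D=3, E=3)
step 2: fire T2:  (A=6, B=0, C=3, D=3, E=3) → (A=9, B=0, C=3, D=3, E=3)
step 3: fire T4:  (A=9, B=0, C=3, D=3, E=3) → (A=6, B=1, C=3, D=3, E=4)

(A=6, B=1, C=3, D=3, E=4)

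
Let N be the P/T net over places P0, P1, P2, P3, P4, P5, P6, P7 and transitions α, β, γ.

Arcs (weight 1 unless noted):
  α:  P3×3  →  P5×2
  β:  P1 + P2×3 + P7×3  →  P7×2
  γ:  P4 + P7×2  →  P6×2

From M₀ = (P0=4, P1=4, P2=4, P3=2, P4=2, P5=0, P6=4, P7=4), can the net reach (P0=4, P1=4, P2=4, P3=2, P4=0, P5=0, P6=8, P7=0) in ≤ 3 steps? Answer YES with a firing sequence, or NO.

step 1: fire γ:  (P0=4, P1=4, P2=4, P3=2, P4=2, P5=0, P6=4, P7=4) → (P0=4, P1=4, P2=4, P3=2, P4=1, P5=0, P6=6, P7=2)
step 2: fire γ:  (P0=4, P1=4, P2=4, P3=2, P4=1, P5=0, P6=6, P7=2) → (P0=4, P1=4, P2=4, P3=2, P4=0, P5=0, P6=8, P7=0)

YES — reachable via ⟨γ, γ⟩ (2 firings)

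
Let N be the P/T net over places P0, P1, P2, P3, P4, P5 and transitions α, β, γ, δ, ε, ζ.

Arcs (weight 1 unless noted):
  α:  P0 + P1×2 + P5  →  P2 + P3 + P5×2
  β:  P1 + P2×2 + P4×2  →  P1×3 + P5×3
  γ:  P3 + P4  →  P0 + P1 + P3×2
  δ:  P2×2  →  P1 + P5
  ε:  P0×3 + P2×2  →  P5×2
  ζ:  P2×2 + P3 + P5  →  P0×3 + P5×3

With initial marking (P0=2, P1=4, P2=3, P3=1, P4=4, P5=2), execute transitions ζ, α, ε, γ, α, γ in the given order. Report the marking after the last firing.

(P0=2, P1=2, P2=1, P3=4, P4=2, P5=8)

step 1: fire ζ:  (P0=2, P1=4, P2=3, P3=1, P4=4, P5=2) → (P0=5, P1=4, P2=1, P3=0, P4=4, P5=4)
step 2: fire α:  (P0=5, P1=4, P2=1, P3=0, P4=4, P5=4) → (P0=4, P1=2, P2=2, P3=1, P4=4, P5=5)
step 3: fire ε:  (P0=4, P1=2, P2=2, P3=1, P4=4, P5=5) → (P0=1, P1=2, P2=0, P3=1, P4=4, P5=7)
step 4: fire γ:  (P0=1, P1=2, P2=0, P3=1, P4=4, P5=7) → (P0=2, P1=3, P2=0, P3=2, P4=3, P5=7)
step 5: fire α:  (P0=2, P1=3, P2=0, P3=2, P4=3, P5=7) → (P0=1, P1=1, P2=1, P3=3, P4=3, P5=8)
step 6: fire γ:  (P0=1, P1=1, P2=1, P3=3, P4=3, P5=8) → (P0=2, P1=2, P2=1, P3=4, P4=2, P5=8)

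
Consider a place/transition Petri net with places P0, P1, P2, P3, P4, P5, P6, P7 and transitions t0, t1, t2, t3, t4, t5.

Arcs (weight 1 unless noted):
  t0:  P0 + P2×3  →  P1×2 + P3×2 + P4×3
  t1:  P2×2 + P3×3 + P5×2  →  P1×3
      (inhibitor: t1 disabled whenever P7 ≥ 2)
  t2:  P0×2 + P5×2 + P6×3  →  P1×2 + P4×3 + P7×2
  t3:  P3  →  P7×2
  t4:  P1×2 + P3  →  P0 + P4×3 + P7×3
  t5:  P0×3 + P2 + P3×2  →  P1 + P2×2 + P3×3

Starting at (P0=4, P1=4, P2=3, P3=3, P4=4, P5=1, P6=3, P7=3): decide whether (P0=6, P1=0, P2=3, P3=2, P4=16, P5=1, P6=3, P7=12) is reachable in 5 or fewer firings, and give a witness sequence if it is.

depth 0: 1 marking
depth 1: 5 markings reached so far
depth 2: 13 markings reached so far
depth 3: 24 markings reached so far
depth 4: 35 markings reached so far
depth 5: 48 markings reached so far
target is not among the 48 markings reachable within 5 steps

NO — not reachable within 5 firings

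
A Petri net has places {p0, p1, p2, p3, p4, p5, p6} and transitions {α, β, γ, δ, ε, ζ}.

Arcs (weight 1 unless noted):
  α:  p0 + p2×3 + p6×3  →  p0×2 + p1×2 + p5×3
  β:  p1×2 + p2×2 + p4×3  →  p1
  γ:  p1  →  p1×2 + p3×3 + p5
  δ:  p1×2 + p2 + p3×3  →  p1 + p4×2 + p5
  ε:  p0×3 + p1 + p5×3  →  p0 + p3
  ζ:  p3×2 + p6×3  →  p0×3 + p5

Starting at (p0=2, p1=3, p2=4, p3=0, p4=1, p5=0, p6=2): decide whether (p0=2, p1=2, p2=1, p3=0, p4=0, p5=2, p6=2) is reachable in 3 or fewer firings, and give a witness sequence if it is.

step 1: fire γ:  (p0=2, p1=3, p2=4, p3=0, p4=1, p5=0, p6=2) → (p0=2, p1=4, p2=4, p3=3, p4=1, p5=1, p6=2)
step 2: fire δ:  (p0=2, p1=4, p2=4, p3=3, p4=1, p5=1, p6=2) → (p0=2, p1=3, p2=3, p3=0, p4=3, p5=2, p6=2)
step 3: fire β:  (p0=2, p1=3, p2=3, p3=0, p4=3, p5=2, p6=2) → (p0=2, p1=2, p2=1, p3=0, p4=0, p5=2, p6=2)

YES — reachable via ⟨γ, δ, β⟩ (3 firings)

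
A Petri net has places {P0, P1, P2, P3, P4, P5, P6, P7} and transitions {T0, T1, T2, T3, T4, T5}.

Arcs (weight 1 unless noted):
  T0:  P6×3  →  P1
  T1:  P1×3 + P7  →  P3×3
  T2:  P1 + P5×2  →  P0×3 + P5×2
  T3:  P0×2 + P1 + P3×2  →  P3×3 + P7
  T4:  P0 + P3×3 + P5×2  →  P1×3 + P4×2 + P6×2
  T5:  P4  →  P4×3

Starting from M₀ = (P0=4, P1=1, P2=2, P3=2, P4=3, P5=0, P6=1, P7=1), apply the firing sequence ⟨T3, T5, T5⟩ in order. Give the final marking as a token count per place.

step 1: fire T3:  (P0=4, P1=1, P2=2, P3=2, P4=3, P5=0, P6=1, P7=1) → (P0=2, P1=0, P2=2, P3=3, P4=3, P5=0, P6=1, P7=2)
step 2: fire T5:  (P0=2, P1=0, P2=2, P3=3, P4=3, P5=0, P6=1, P7=2) → (P0=2, P1=0, P2=2, P3=3, P4=5, P5=0, P6=1, P7=2)
step 3: fire T5:  (P0=2, P1=0, P2=2, P3=3, P4=5, P5=0, P6=1, P7=2) → (P0=2, P1=0, P2=2, P3=3, P4=7, P5=0, P6=1, P7=2)

(P0=2, P1=0, P2=2, P3=3, P4=7, P5=0, P6=1, P7=2)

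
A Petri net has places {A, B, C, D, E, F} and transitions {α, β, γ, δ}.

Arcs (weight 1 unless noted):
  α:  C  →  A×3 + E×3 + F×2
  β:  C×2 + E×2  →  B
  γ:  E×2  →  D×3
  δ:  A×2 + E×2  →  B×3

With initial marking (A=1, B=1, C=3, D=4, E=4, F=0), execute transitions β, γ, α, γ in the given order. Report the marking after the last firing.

(A=4, B=2, C=0, D=10, E=1, F=2)

step 1: fire β:  (A=1, B=1, C=3, D=4, E=4, F=0) → (A=1, B=2, C=1, D=4, E=2, F=0)
step 2: fire γ:  (A=1, B=2, C=1, D=4, E=2, F=0) → (A=1, B=2, C=1, D=7, E=0, F=0)
step 3: fire α:  (A=1, B=2, C=1, D=7, E=0, F=0) → (A=4, B=2, C=0, D=7, E=3, F=2)
step 4: fire γ:  (A=4, B=2, C=0, D=7, E=3, F=2) → (A=4, B=2, C=0, D=10, E=1, F=2)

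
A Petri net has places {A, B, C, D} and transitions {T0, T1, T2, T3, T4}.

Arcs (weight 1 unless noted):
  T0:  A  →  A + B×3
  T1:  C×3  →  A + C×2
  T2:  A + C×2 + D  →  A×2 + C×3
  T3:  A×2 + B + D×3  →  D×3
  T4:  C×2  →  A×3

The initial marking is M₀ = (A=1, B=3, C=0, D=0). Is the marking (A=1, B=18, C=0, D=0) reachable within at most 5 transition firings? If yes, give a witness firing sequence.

YES — reachable via ⟨T0, T0, T0, T0, T0⟩ (5 firings)

step 1: fire T0:  (A=1, B=3, C=0, D=0) → (A=1, B=6, C=0, D=0)
step 2: fire T0:  (A=1, B=6, C=0, D=0) → (A=1, B=9, C=0, D=0)
step 3: fire T0:  (A=1, B=9, C=0, D=0) → (A=1, B=12, C=0, D=0)
step 4: fire T0:  (A=1, B=12, C=0, D=0) → (A=1, B=15, C=0, D=0)
step 5: fire T0:  (A=1, B=15, C=0, D=0) → (A=1, B=18, C=0, D=0)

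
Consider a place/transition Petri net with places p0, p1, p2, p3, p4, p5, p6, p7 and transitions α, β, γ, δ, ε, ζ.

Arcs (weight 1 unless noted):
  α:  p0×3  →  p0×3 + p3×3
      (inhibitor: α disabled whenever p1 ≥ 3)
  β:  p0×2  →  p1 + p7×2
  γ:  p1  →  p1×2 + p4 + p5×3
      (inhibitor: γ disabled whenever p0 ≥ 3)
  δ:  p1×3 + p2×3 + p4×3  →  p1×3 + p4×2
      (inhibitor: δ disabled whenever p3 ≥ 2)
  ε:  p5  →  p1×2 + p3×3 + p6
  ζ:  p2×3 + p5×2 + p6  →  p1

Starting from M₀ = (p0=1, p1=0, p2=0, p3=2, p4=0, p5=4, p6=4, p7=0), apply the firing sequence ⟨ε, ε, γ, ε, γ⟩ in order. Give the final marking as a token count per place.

(p0=1, p1=8, p2=0, p3=11, p4=2, p5=7, p6=7, p7=0)

step 1: fire ε:  (p0=1, p1=0, p2=0, p3=2, p4=0, p5=4, p6=4, p7=0) → (p0=1, p1=2, p2=0, p3=5, p4=0, p5=3, p6=5, p7=0)
step 2: fire ε:  (p0=1, p1=2, p2=0, p3=5, p4=0, p5=3, p6=5, p7=0) → (p0=1, p1=4, p2=0, p3=8, p4=0, p5=2, p6=6, p7=0)
step 3: fire γ:  (p0=1, p1=4, p2=0, p3=8, p4=0, p5=2, p6=6, p7=0) → (p0=1, p1=5, p2=0, p3=8, p4=1, p5=5, p6=6, p7=0)
step 4: fire ε:  (p0=1, p1=5, p2=0, p3=8, p4=1, p5=5, p6=6, p7=0) → (p0=1, p1=7, p2=0, p3=11, p4=1, p5=4, p6=7, p7=0)
step 5: fire γ:  (p0=1, p1=7, p2=0, p3=11, p4=1, p5=4, p6=7, p7=0) → (p0=1, p1=8, p2=0, p3=11, p4=2, p5=7, p6=7, p7=0)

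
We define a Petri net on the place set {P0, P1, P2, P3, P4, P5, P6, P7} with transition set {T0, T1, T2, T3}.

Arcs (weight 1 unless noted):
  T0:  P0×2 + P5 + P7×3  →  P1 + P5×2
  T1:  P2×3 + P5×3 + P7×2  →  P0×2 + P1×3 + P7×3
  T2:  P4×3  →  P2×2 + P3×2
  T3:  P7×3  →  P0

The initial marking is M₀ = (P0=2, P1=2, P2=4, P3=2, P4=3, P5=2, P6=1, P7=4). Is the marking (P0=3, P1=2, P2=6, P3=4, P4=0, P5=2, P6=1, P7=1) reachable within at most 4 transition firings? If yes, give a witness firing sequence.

YES — reachable via ⟨T2, T3⟩ (2 firings)

step 1: fire T2:  (P0=2, P1=2, P2=4, P3=2, P4=3, P5=2, P6=1, P7=4) → (P0=2, P1=2, P2=6, P3=4, P4=0, P5=2, P6=1, P7=4)
step 2: fire T3:  (P0=2, P1=2, P2=6, P3=4, P4=0, P5=2, P6=1, P7=4) → (P0=3, P1=2, P2=6, P3=4, P4=0, P5=2, P6=1, P7=1)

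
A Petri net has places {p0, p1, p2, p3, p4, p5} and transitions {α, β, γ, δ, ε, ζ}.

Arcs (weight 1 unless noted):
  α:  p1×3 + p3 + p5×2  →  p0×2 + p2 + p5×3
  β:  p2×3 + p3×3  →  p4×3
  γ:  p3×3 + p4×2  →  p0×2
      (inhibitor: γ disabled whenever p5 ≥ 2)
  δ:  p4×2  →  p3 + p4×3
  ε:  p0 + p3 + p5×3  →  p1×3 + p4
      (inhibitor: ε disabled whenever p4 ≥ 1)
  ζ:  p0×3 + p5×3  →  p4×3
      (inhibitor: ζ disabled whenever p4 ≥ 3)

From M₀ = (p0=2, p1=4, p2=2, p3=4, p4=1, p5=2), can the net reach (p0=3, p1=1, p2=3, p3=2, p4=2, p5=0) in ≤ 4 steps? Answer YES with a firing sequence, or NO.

NO — not reachable within 4 firings

depth 0: 1 marking
depth 1: 2 markings reached so far
depth 2: 4 markings reached so far
depth 3: 8 markings reached so far
depth 4: 12 markings reached so far
target is not among the 12 markings reachable within 4 steps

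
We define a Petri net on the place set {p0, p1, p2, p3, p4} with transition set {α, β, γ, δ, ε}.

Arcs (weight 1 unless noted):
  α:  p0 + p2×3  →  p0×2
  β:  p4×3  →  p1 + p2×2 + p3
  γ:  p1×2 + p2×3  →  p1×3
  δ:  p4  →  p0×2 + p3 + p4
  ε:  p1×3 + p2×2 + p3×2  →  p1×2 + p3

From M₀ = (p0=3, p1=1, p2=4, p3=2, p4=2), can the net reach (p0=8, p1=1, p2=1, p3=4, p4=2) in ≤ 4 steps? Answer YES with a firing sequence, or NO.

YES — reachable via ⟨α, δ, δ⟩ (3 firings)

step 1: fire α:  (p0=3, p1=1, p2=4, p3=2, p4=2) → (p0=4, p1=1, p2=1, p3=2, p4=2)
step 2: fire δ:  (p0=4, p1=1, p2=1, p3=2, p4=2) → (p0=6, p1=1, p2=1, p3=3, p4=2)
step 3: fire δ:  (p0=6, p1=1, p2=1, p3=3, p4=2) → (p0=8, p1=1, p2=1, p3=4, p4=2)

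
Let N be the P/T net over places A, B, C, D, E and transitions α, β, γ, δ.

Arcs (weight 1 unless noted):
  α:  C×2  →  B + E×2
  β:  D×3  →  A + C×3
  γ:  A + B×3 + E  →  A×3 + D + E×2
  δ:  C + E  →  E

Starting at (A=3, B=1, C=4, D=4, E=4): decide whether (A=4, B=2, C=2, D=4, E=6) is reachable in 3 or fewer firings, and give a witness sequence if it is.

NO — not reachable within 3 firings

depth 0: 1 marking
depth 1: 4 markings reached so far
depth 2: 9 markings reached so far
depth 3: 15 markings reached so far
target is not among the 15 markings reachable within 3 steps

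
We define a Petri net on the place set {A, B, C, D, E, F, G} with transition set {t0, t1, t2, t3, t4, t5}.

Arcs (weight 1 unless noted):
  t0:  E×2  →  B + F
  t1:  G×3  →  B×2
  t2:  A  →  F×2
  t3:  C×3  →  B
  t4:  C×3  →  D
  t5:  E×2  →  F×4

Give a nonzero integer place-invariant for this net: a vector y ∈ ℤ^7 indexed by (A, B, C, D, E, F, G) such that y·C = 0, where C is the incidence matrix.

Incidence matrix C (rows=places, cols=transitions):
       t0   t1   t2   t3   t4   t5
    A   0    0   -1    0    0    0
    B   1    2    0    1    0    0
    C   0    0    0   -3   -3    0
    D   0    0    0    0    1    0
    E  -2    0    0    0    0   -2
    F   1    0    2    0    0    4
    G   0   -3    0    0    0    0

Candidate y = [2, 3, 1, 3, 2, 1, 2]; check y·C column-wise:
  col t0: 2·0 + 3·1 + 1·0 + 3·0 + 2·-2 + 1·1 + 2·0 = 0
  col t1: 2·0 + 3·2 + 1·0 + 3·0 + 2·0 + 1·0 + 2·-3 = 0
  col t2: 2·-1 + 3·0 + 1·0 + 3·0 + 2·0 + 1·2 + 2·0 = 0
  col t3: 2·0 + 3·1 + 1·-3 + 3·0 + 2·0 + 1·0 + 2·0 = 0
  col t4: 2·0 + 3·0 + 1·-3 + 3·1 + 2·0 + 1·0 + 2·0 = 0
  col t5: 2·0 + 3·0 + 1·0 + 3·0 + 2·-2 + 1·4 + 2·0 = 0

y = (A:2, B:3, C:1, D:3, E:2, F:1, G:2)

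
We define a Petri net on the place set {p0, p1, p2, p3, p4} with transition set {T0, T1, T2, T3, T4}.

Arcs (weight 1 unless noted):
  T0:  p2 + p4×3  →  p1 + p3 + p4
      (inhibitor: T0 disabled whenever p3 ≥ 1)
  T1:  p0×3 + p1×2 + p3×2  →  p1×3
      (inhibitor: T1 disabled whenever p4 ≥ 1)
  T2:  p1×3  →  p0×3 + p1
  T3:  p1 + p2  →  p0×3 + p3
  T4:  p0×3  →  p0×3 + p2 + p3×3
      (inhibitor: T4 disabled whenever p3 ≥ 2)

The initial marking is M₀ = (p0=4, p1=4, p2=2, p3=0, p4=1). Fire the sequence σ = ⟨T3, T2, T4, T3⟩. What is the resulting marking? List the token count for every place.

step 1: fire T3:  (p0=4, p1=4, p2=2, p3=0, p4=1) → (p0=7, p1=3, p2=1, p3=1, p4=1)
step 2: fire T2:  (p0=7, p1=3, p2=1, p3=1, p4=1) → (p0=10, p1=1, p2=1, p3=1, p4=1)
step 3: fire T4:  (p0=10, p1=1, p2=1, p3=1, p4=1) → (p0=10, p1=1, p2=2, p3=4, p4=1)
step 4: fire T3:  (p0=10, p1=1, p2=2, p3=4, p4=1) → (p0=13, p1=0, p2=1, p3=5, p4=1)

(p0=13, p1=0, p2=1, p3=5, p4=1)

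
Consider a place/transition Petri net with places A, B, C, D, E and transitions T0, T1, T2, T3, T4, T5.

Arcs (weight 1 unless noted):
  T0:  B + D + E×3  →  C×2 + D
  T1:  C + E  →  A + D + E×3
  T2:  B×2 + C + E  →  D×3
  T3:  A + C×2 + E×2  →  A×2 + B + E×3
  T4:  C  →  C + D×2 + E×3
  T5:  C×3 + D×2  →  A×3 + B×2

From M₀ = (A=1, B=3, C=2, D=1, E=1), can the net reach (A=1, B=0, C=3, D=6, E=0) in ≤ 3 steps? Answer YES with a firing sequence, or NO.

step 1: fire T2:  (A=1, B=3, C=2, D=1, E=1) → (A=1, B=1, C=1, D=4, E=0)
step 2: fire T4:  (A=1, B=1, C=1, D=4, E=0) → (A=1, B=1, C=1, D=6, E=3)
step 3: fire T0:  (A=1, B=1, C=1, D=6, E=3) → (A=1, B=0, C=3, D=6, E=0)

YES — reachable via ⟨T2, T4, T0⟩ (3 firings)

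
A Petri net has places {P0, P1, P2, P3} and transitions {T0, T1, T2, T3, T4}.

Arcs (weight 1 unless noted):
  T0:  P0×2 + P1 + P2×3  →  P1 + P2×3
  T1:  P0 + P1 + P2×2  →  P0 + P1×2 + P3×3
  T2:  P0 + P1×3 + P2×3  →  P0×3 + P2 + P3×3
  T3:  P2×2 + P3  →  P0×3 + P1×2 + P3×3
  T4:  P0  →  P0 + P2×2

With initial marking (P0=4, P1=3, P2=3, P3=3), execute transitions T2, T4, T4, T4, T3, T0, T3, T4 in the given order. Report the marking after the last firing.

step 1: fire T2:  (P0=4, P1=3, P2=3, P3=3) → (P0=6, P1=0, P2=1, P3=6)
step 2: fire T4:  (P0=6, P1=0, P2=1, P3=6) → (P0=6, P1=0, P2=3, P3=6)
step 3: fire T4:  (P0=6, P1=0, P2=3, P3=6) → (P0=6, P1=0, P2=5, P3=6)
step 4: fire T4:  (P0=6, P1=0, P2=5, P3=6) → (P0=6, P1=0, P2=7, P3=6)
step 5: fire T3:  (P0=6, P1=0, P2=7, P3=6) → (P0=9, P1=2, P2=5, P3=8)
step 6: fire T0:  (P0=9, P1=2, P2=5, P3=8) → (P0=7, P1=2, P2=5, P3=8)
step 7: fire T3:  (P0=7, P1=2, P2=5, P3=8) → (P0=10, P1=4, P2=3, P3=10)
step 8: fire T4:  (P0=10, P1=4, P2=3, P3=10) → (P0=10, P1=4, P2=5, P3=10)

(P0=10, P1=4, P2=5, P3=10)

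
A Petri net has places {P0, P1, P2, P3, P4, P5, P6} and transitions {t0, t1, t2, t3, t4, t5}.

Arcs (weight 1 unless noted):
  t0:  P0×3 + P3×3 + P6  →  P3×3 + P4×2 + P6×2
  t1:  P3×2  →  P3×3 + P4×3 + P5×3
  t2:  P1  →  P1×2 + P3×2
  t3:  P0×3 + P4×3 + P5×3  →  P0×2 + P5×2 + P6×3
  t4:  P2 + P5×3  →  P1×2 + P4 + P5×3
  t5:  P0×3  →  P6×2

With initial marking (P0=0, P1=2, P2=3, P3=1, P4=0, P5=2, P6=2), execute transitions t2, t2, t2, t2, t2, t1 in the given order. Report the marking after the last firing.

(P0=0, P1=7, P2=3, P3=12, P4=3, P5=5, P6=2)

step 1: fire t2:  (P0=0, P1=2, P2=3, P3=1, P4=0, P5=2, P6=2) → (P0=0, P1=3, P2=3, P3=3, P4=0, P5=2, P6=2)
step 2: fire t2:  (P0=0, P1=3, P2=3, P3=3, P4=0, P5=2, P6=2) → (P0=0, P1=4, P2=3, P3=5, P4=0, P5=2, P6=2)
step 3: fire t2:  (P0=0, P1=4, P2=3, P3=5, P4=0, P5=2, P6=2) → (P0=0, P1=5, P2=3, P3=7, P4=0, P5=2, P6=2)
step 4: fire t2:  (P0=0, P1=5, P2=3, P3=7, P4=0, P5=2, P6=2) → (P0=0, P1=6, P2=3, P3=9, P4=0, P5=2, P6=2)
step 5: fire t2:  (P0=0, P1=6, P2=3, P3=9, P4=0, P5=2, P6=2) → (P0=0, P1=7, P2=3, P3=11, P4=0, P5=2, P6=2)
step 6: fire t1:  (P0=0, P1=7, P2=3, P3=11, P4=0, P5=2, P6=2) → (P0=0, P1=7, P2=3, P3=12, P4=3, P5=5, P6=2)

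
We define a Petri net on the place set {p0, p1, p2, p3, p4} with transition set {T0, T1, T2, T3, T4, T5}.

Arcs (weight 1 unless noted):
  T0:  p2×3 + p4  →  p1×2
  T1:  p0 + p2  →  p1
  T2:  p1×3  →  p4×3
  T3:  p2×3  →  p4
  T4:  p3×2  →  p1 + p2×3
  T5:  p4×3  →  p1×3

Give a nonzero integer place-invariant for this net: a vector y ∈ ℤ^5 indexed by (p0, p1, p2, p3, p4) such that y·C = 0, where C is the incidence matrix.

Incidence matrix C (rows=places, cols=transitions):
       T0   T1   T2   T3   T4   T5
   p0   0   -1    0    0    0    0
   p1   2    1   -3    0    1    3
   p2  -3   -1    0   -3    3    0
   p3   0    0    0    0   -2    0
   p4  -1    0    3    1    0   -3

Candidate y = [2, 3, 1, 3, 3]; check y·C column-wise:
  col T0: 2·0 + 3·2 + 1·-3 + 3·0 + 3·-1 = 0
  col T1: 2·-1 + 3·1 + 1·-1 + 3·0 + 3·0 = 0
  col T2: 2·0 + 3·-3 + 1·0 + 3·0 + 3·3 = 0
  col T3: 2·0 + 3·0 + 1·-3 + 3·0 + 3·1 = 0
  col T4: 2·0 + 3·1 + 1·3 + 3·-2 + 3·0 = 0
  col T5: 2·0 + 3·3 + 1·0 + 3·0 + 3·-3 = 0

y = (p0:2, p1:3, p2:1, p3:3, p4:3)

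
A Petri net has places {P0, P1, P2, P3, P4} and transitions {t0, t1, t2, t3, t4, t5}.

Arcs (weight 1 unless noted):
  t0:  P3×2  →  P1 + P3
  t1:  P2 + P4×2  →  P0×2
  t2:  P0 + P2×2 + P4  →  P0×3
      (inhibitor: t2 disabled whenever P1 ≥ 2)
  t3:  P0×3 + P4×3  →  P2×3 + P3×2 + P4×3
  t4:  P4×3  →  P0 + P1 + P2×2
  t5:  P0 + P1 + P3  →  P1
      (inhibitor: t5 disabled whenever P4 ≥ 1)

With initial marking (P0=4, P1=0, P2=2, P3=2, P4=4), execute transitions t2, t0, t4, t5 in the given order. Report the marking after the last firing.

(P0=6, P1=2, P2=2, P3=0, P4=0)

step 1: fire t2:  (P0=4, P1=0, P2=2, P3=2, P4=4) → (P0=6, P1=0, P2=0, P3=2, P4=3)
step 2: fire t0:  (P0=6, P1=0, P2=0, P3=2, P4=3) → (P0=6, P1=1, P2=0, P3=1, P4=3)
step 3: fire t4:  (P0=6, P1=1, P2=0, P3=1, P4=3) → (P0=7, P1=2, P2=2, P3=1, P4=0)
step 4: fire t5:  (P0=7, P1=2, P2=2, P3=1, P4=0) → (P0=6, P1=2, P2=2, P3=0, P4=0)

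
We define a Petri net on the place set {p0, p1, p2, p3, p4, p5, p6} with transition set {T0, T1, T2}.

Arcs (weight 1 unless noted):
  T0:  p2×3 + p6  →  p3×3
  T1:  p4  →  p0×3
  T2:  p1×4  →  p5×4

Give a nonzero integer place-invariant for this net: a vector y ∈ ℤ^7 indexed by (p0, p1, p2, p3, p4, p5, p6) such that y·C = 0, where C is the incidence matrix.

y = (p0:0, p1:0, p2:1, p3:1, p4:0, p5:0, p6:0)

Incidence matrix C (rows=places, cols=transitions):
       T0   T1   T2
   p0   0    3    0
   p1   0    0   -4
   p2  -3    0    0
   p3   3    0    0
   p4   0   -1    0
   p5   0    0    4
   p6  -1    0    0

Candidate y = [0, 0, 1, 1, 0, 0, 0]; check y·C column-wise:
  col T0: 1·-3 + 1·3 + 0·-1 = 0
  col T1: 0·3 + 1·0 + 1·0 + 0·-1 = 0
  col T2: 0·-4 + 1·0 + 1·0 + 0·4 = 0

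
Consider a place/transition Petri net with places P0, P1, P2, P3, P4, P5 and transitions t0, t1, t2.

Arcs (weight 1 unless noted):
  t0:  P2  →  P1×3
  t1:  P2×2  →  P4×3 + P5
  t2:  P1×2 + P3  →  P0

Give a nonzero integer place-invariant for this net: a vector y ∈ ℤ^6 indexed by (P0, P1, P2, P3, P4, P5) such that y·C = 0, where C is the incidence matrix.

y = (P0:1, P1:0, P2:0, P3:1, P4:0, P5:0)

Incidence matrix C (rows=places, cols=transitions):
       t0   t1   t2
   P0   0    0    1
   P1   3    0   -2
   P2  -1   -2    0
   P3   0    0   -1
   P4   0    3    0
   P5   0    1    0

Candidate y = [1, 0, 0, 1, 0, 0]; check y·C column-wise:
  col t0: 1·0 + 0·3 + 0·-1 + 1·0 = 0
  col t1: 1·0 + 0·-2 + 1·0 + 0·3 + 0·1 = 0
  col t2: 1·1 + 0·-2 + 1·-1 = 0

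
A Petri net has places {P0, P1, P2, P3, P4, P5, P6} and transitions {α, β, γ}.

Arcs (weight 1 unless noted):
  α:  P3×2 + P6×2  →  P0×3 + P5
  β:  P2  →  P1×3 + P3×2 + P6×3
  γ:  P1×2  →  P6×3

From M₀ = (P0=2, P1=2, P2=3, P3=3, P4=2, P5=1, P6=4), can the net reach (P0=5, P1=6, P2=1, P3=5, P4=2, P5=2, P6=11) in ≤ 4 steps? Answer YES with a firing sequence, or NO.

YES — reachable via ⟨α, β, β, γ⟩ (4 firings)

step 1: fire α:  (P0=2, P1=2, P2=3, P3=3, P4=2, P5=1, P6=4) → (P0=5, P1=2, P2=3, P3=1, P4=2, P5=2, P6=2)
step 2: fire β:  (P0=5, P1=2, P2=3, P3=1, P4=2, P5=2, P6=2) → (P0=5, P1=5, P2=2, P3=3, P4=2, P5=2, P6=5)
step 3: fire β:  (P0=5, P1=5, P2=2, P3=3, P4=2, P5=2, P6=5) → (P0=5, P1=8, P2=1, P3=5, P4=2, P5=2, P6=8)
step 4: fire γ:  (P0=5, P1=8, P2=1, P3=5, P4=2, P5=2, P6=8) → (P0=5, P1=6, P2=1, P3=5, P4=2, P5=2, P6=11)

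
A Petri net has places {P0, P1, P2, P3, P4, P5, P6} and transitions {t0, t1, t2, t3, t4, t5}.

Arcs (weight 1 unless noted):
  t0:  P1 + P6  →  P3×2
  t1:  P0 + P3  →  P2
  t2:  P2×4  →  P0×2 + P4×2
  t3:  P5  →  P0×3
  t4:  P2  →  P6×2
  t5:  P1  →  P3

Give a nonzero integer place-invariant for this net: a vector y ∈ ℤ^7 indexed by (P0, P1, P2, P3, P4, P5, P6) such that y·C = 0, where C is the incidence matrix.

Incidence matrix C (rows=places, cols=transitions):
       t0   t1   t2   t3   t4   t5
   P0   0   -1    2    3    0    0
   P1  -1    0    0    0    0   -1
   P2   0    1   -4    0   -1    0
   P3   2   -1    0    0    0    1
   P4   0    0    2    0    0    0
   P5   0    0    0   -1    0    0
   P6  -1    0    0    0    2    0

Candidate y = [1, 1, 2, 1, 3, 3, 1]; check y·C column-wise:
  col t0: 1·0 + 1·-1 + 2·0 + 1·2 + 3·0 + 3·0 + 1·-1 = 0
  col t1: 1·-1 + 1·0 + 2·1 + 1·-1 + 3·0 + 3·0 + 1·0 = 0
  col t2: 1·2 + 1·0 + 2·-4 + 1·0 + 3·2 + 3·0 + 1·0 = 0
  col t3: 1·3 + 1·0 + 2·0 + 1·0 + 3·0 + 3·-1 + 1·0 = 0
  col t4: 1·0 + 1·0 + 2·-1 + 1·0 + 3·0 + 3·0 + 1·2 = 0
  col t5: 1·0 + 1·-1 + 2·0 + 1·1 + 3·0 + 3·0 + 1·0 = 0

y = (P0:1, P1:1, P2:2, P3:1, P4:3, P5:3, P6:1)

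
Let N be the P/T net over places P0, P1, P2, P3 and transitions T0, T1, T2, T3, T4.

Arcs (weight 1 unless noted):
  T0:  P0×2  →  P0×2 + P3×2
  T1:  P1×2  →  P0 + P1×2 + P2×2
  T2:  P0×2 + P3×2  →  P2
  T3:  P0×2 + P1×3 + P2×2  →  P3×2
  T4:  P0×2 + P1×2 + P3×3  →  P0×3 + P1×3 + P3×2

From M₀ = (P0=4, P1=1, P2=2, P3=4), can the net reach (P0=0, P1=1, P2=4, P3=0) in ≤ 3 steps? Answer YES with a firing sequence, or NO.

YES — reachable via ⟨T2, T2⟩ (2 firings)

step 1: fire T2:  (P0=4, P1=1, P2=2, P3=4) → (P0=2, P1=1, P2=3, P3=2)
step 2: fire T2:  (P0=2, P1=1, P2=3, P3=2) → (P0=0, P1=1, P2=4, P3=0)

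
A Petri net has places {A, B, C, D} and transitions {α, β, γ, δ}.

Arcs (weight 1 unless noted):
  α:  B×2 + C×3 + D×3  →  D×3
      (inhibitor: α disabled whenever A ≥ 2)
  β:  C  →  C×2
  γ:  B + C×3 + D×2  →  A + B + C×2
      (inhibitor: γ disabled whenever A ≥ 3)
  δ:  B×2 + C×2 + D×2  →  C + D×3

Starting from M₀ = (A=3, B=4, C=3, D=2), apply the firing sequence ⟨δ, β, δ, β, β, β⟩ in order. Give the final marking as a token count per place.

step 1: fire δ:  (A=3, B=4, C=3, D=2) → (A=3, B=2, C=2, D=3)
step 2: fire β:  (A=3, B=2, C=2, D=3) → (A=3, B=2, C=3, D=3)
step 3: fire δ:  (A=3, B=2, C=3, D=3) → (A=3, B=0, C=2, D=4)
step 4: fire β:  (A=3, B=0, C=2, D=4) → (A=3, B=0, C=3, D=4)
step 5: fire β:  (A=3, B=0, C=3, D=4) → (A=3, B=0, C=4, D=4)
step 6: fire β:  (A=3, B=0, C=4, D=4) → (A=3, B=0, C=5, D=4)

(A=3, B=0, C=5, D=4)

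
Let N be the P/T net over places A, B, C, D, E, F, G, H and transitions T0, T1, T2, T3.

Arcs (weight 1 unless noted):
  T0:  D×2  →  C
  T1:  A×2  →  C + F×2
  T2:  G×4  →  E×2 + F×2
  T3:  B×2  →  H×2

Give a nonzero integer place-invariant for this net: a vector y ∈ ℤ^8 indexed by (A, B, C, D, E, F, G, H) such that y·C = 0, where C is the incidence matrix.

Incidence matrix C (rows=places, cols=transitions):
       T0   T1   T2   T3
    A   0   -2    0    0
    B   0    0    0   -2
    C   1    1    0    0
    D  -2    0    0    0
    E   0    0    2    0
    F   0    2    2    0
    G   0    0   -4    0
    H   0    0    0    2

Candidate y = [1, 0, 2, 1, 0, 0, 0, 0]; check y·C column-wise:
  col T0: 1·0 + 2·1 + 1·-2 = 0
  col T1: 1·-2 + 2·1 + 1·0 + 0·2 = 0
  col T2: 1·0 + 2·0 + 1·0 + 0·2 + 0·2 + 0·-4 = 0
  col T3: 1·0 + 0·-2 + 2·0 + 1·0 + 0·2 = 0

y = (A:1, B:0, C:2, D:1, E:0, F:0, G:0, H:0)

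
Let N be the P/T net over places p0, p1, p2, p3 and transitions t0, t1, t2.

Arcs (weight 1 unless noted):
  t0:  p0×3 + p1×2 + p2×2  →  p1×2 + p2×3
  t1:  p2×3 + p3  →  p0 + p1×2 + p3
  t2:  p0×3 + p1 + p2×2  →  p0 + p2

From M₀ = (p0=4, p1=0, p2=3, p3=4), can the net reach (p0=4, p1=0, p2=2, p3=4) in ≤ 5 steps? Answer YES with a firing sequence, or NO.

NO — not reachable within 5 firings

depth 0: 1 marking
depth 1: 2 markings reached so far
depth 2: 2 markings reached so far
(frontier empty at depth 2; search complete)
target is not among the 2 markings reachable within 5 steps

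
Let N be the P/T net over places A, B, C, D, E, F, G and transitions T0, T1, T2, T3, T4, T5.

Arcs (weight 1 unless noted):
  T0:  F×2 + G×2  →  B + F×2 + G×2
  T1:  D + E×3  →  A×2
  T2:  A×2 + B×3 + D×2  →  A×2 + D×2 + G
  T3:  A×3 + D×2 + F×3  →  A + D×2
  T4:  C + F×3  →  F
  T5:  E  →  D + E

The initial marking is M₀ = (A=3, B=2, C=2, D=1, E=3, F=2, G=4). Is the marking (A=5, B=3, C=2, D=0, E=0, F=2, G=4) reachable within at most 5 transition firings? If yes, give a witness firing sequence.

YES — reachable via ⟨T0, T1⟩ (2 firings)

step 1: fire T0:  (A=3, B=2, C=2, D=1, E=3, F=2, G=4) → (A=3, B=3, C=2, D=1, E=3, F=2, G=4)
step 2: fire T1:  (A=3, B=3, C=2, D=1, E=3, F=2, G=4) → (A=5, B=3, C=2, D=0, E=0, F=2, G=4)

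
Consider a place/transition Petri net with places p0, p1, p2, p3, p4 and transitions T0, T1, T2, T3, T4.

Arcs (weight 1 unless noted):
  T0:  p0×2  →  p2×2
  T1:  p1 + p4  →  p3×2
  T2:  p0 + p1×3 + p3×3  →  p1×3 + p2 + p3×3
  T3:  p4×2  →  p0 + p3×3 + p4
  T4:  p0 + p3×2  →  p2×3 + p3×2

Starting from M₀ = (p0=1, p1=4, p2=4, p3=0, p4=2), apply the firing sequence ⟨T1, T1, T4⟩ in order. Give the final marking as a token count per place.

(p0=0, p1=2, p2=7, p3=4, p4=0)

step 1: fire T1:  (p0=1, p1=4, p2=4, p3=0, p4=2) → (p0=1, p1=3, p2=4, p3=2, p4=1)
step 2: fire T1:  (p0=1, p1=3, p2=4, p3=2, p4=1) → (p0=1, p1=2, p2=4, p3=4, p4=0)
step 3: fire T4:  (p0=1, p1=2, p2=4, p3=4, p4=0) → (p0=0, p1=2, p2=7, p3=4, p4=0)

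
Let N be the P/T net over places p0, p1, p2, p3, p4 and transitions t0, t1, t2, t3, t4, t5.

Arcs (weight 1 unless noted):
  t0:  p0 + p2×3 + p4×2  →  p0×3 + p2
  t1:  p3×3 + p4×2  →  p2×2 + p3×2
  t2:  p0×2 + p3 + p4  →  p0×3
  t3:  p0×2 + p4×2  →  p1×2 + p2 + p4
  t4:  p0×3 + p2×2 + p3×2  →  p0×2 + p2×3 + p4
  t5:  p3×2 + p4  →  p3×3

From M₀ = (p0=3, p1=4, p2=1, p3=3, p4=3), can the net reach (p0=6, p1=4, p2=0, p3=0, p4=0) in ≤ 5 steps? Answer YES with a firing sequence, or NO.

depth 0: 1 marking
depth 1: 5 markings reached so far
depth 2: 14 markings reached so far
depth 3: 24 markings reached so far
depth 4: 25 markings reached so far
depth 5: 25 markings reached so far
(frontier empty at depth 5; search complete)
target is not among the 25 markings reachable within 5 steps

NO — not reachable within 5 firings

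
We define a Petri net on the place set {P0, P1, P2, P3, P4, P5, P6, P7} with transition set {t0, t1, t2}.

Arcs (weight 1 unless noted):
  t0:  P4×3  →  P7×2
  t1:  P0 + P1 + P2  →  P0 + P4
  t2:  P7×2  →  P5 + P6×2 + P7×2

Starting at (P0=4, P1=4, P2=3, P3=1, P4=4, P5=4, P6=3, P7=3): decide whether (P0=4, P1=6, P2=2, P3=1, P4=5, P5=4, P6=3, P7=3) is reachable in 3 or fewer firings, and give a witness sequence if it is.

NO — not reachable within 3 firings

depth 0: 1 marking
depth 1: 4 markings reached so far
depth 2: 9 markings reached so far
depth 3: 16 markings reached so far
target is not among the 16 markings reachable within 3 steps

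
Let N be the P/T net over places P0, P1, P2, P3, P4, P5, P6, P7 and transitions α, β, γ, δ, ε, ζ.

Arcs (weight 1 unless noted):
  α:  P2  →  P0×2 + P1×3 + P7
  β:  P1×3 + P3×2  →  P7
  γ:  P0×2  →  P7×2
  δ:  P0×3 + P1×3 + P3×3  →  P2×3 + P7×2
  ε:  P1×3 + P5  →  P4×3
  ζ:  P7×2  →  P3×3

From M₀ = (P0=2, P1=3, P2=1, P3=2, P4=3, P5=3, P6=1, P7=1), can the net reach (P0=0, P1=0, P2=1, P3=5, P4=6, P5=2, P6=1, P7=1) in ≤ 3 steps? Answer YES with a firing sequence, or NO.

YES — reachable via ⟨γ, ε, ζ⟩ (3 firings)

step 1: fire γ:  (P0=2, P1=3, P2=1, P3=2, P4=3, P5=3, P6=1, P7=1) → (P0=0, P1=3, P2=1, P3=2, P4=3, P5=3, P6=1, P7=3)
step 2: fire ε:  (P0=0, P1=3, P2=1, P3=2, P4=3, P5=3, P6=1, P7=3) → (P0=0, P1=0, P2=1, P3=2, P4=6, P5=2, P6=1, P7=3)
step 3: fire ζ:  (P0=0, P1=0, P2=1, P3=2, P4=6, P5=2, P6=1, P7=3) → (P0=0, P1=0, P2=1, P3=5, P4=6, P5=2, P6=1, P7=1)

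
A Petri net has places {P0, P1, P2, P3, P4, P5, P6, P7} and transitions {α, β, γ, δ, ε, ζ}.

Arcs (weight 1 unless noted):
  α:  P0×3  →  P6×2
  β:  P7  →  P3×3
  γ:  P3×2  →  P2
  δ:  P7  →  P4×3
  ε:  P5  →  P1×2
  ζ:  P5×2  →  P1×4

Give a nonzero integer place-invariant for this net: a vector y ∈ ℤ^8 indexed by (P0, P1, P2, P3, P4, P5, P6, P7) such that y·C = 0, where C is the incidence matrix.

y = (P0:0, P1:1, P2:0, P3:0, P4:0, P5:2, P6:0, P7:0)

Incidence matrix C (rows=places, cols=transitions):
        α    β    γ    δ    ε    ζ
   P0  -3    0    0    0    0    0
   P1   0    0    0    0    2    4
   P2   0    0    1    0    0    0
   P3   0    3   -2    0    0    0
   P4   0    0    0    3    0    0
   P5   0    0    0    0   -1   -2
   P6   2    0    0    0    0    0
   P7   0   -1    0   -1    0    0

Candidate y = [0, 1, 0, 0, 0, 2, 0, 0]; check y·C column-wise:
  col α: 0·-3 + 1·0 + 2·0 + 0·2 = 0
  col β: 1·0 + 0·3 + 2·0 + 0·-1 = 0
  col γ: 1·0 + 0·1 + 0·-2 + 2·0 = 0
  col δ: 1·0 + 0·3 + 2·0 + 0·-1 = 0
  col ε: 1·2 + 2·-1 = 0
  col ζ: 1·4 + 2·-2 = 0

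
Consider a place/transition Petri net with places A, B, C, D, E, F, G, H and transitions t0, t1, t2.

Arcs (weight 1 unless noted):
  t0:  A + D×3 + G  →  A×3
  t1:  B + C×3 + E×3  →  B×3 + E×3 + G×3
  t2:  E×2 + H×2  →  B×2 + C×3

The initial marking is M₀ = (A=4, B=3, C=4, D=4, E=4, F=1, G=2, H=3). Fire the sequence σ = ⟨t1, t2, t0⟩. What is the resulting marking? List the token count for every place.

(A=6, B=7, C=4, D=1, E=2, F=1, G=4, H=1)

step 1: fire t1:  (A=4, B=3, C=4, D=4, E=4, F=1, G=2, H=3) → (A=4, B=5, C=1, D=4, E=4, F=1, G=5, H=3)
step 2: fire t2:  (A=4, B=5, C=1, D=4, E=4, F=1, G=5, H=3) → (A=4, B=7, C=4, D=4, E=2, F=1, G=5, H=1)
step 3: fire t0:  (A=4, B=7, C=4, D=4, E=2, F=1, G=5, H=1) → (A=6, B=7, C=4, D=1, E=2, F=1, G=4, H=1)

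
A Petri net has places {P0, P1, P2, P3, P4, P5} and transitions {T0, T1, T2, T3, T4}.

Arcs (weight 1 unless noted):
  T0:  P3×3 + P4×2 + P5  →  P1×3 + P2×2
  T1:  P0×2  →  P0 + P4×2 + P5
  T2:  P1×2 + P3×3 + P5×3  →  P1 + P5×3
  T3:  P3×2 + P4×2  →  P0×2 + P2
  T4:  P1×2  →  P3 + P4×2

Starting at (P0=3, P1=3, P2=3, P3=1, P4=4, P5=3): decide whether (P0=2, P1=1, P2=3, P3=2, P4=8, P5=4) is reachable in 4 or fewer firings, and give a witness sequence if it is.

YES — reachable via ⟨T1, T4⟩ (2 firings)

step 1: fire T1:  (P0=3, P1=3, P2=3, P3=1, P4=4, P5=3) → (P0=2, P1=3, P2=3, P3=1, P4=6, P5=4)
step 2: fire T4:  (P0=2, P1=3, P2=3, P3=1, P4=6, P5=4) → (P0=2, P1=1, P2=3, P3=2, P4=8, P5=4)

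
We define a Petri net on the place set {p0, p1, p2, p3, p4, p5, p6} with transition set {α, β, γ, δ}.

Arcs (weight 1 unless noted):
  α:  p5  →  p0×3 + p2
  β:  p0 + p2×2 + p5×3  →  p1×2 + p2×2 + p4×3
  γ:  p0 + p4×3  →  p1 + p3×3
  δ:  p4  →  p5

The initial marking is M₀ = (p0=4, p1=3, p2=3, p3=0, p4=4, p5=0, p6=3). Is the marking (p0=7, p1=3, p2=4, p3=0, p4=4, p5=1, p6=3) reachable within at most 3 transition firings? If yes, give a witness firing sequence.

NO — not reachable within 3 firings

depth 0: 1 marking
depth 1: 3 markings reached so far
depth 2: 6 markings reached so far
depth 3: 9 markings reached so far
target is not among the 9 markings reachable within 3 steps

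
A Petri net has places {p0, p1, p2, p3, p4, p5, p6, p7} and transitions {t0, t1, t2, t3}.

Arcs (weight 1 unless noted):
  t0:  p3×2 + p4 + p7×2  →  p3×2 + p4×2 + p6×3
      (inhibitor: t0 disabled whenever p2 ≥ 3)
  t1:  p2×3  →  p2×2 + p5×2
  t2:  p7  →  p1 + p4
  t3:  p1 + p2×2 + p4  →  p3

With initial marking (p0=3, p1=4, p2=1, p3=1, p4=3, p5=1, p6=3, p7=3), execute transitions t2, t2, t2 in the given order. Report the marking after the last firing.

(p0=3, p1=7, p2=1, p3=1, p4=6, p5=1, p6=3, p7=0)

step 1: fire t2:  (p0=3, p1=4, p2=1, p3=1, p4=3, p5=1, p6=3, p7=3) → (p0=3, p1=5, p2=1, p3=1, p4=4, p5=1, p6=3, p7=2)
step 2: fire t2:  (p0=3, p1=5, p2=1, p3=1, p4=4, p5=1, p6=3, p7=2) → (p0=3, p1=6, p2=1, p3=1, p4=5, p5=1, p6=3, p7=1)
step 3: fire t2:  (p0=3, p1=6, p2=1, p3=1, p4=5, p5=1, p6=3, p7=1) → (p0=3, p1=7, p2=1, p3=1, p4=6, p5=1, p6=3, p7=0)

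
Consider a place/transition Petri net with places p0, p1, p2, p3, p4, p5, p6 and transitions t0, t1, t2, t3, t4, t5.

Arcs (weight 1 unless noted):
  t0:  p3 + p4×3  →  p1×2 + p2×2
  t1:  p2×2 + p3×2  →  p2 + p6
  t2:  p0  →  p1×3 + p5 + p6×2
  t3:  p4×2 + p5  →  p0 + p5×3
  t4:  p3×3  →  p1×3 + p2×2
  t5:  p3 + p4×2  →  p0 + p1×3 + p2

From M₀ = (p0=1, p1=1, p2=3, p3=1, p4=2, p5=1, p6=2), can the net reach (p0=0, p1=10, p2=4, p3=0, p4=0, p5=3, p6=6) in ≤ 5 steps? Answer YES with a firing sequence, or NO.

YES — reachable via ⟨t2, t5, t2⟩ (3 firings)

step 1: fire t2:  (p0=1, p1=1, p2=3, p3=1, p4=2, p5=1, p6=2) → (p0=0, p1=4, p2=3, p3=1, p4=2, p5=2, p6=4)
step 2: fire t5:  (p0=0, p1=4, p2=3, p3=1, p4=2, p5=2, p6=4) → (p0=1, p1=7, p2=4, p3=0, p4=0, p5=2, p6=4)
step 3: fire t2:  (p0=1, p1=7, p2=4, p3=0, p4=0, p5=2, p6=4) → (p0=0, p1=10, p2=4, p3=0, p4=0, p5=3, p6=6)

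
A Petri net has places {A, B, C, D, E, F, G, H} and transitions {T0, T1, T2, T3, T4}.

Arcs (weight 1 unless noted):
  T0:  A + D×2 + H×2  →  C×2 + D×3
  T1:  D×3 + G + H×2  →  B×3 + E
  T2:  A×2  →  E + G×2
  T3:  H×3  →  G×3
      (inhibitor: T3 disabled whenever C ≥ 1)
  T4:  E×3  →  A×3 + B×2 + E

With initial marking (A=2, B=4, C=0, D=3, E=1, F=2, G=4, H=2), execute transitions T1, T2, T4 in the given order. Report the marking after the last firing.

step 1: fire T1:  (A=2, B=4, C=0, D=3, E=1, F=2, G=4, H=2) → (A=2, B=7, C=0, D=0, E=2, F=2, G=3, H=0)
step 2: fire T2:  (A=2, B=7, C=0, D=0, E=2, F=2, G=3, H=0) → (A=0, B=7, C=0, D=0, E=3, F=2, G=5, H=0)
step 3: fire T4:  (A=0, B=7, C=0, D=0, E=3, F=2, G=5, H=0) → (A=3, B=9, C=0, D=0, E=1, F=2, G=5, H=0)

(A=3, B=9, C=0, D=0, E=1, F=2, G=5, H=0)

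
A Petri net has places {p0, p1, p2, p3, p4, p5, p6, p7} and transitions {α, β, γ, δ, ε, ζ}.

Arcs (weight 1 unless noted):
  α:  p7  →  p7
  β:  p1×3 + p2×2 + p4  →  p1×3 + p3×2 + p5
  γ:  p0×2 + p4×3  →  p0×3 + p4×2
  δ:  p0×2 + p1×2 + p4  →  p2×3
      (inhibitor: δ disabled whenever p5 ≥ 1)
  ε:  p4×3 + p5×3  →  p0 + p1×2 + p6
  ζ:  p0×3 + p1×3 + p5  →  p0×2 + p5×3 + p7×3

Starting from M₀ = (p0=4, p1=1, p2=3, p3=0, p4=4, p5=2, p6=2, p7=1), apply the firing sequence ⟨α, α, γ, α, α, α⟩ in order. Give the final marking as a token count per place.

step 1: fire α:  (p0=4, p1=1, p2=3, p3=0, p4=4, p5=2, p6=2, p7=1) → (p0=4, p1=1, p2=3, p3=0, p4=4, p5=2, p6=2, p7=1)
step 2: fire α:  (p0=4, p1=1, p2=3, p3=0, p4=4, p5=2, p6=2, p7=1) → (p0=4, p1=1, p2=3, p3=0, p4=4, p5=2, p6=2, p7=1)
step 3: fire γ:  (p0=4, p1=1, p2=3, p3=0, p4=4, p5=2, p6=2, p7=1) → (p0=5, p1=1, p2=3, p3=0, p4=3, p5=2, p6=2, p7=1)
step 4: fire α:  (p0=5, p1=1, p2=3, p3=0, p4=3, p5=2, p6=2, p7=1) → (p0=5, p1=1, p2=3, p3=0, p4=3, p5=2, p6=2, p7=1)
step 5: fire α:  (p0=5, p1=1, p2=3, p3=0, p4=3, p5=2, p6=2, p7=1) → (p0=5, p1=1, p2=3, p3=0, p4=3, p5=2, p6=2, p7=1)
step 6: fire α:  (p0=5, p1=1, p2=3, p3=0, p4=3, p5=2, p6=2, p7=1) → (p0=5, p1=1, p2=3, p3=0, p4=3, p5=2, p6=2, p7=1)

(p0=5, p1=1, p2=3, p3=0, p4=3, p5=2, p6=2, p7=1)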